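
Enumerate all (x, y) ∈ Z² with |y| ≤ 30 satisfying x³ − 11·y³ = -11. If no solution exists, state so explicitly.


The equation is x³ - 11y³ = -11. For fixed y, x³ = 11·y³ − 11, so a solution requires the RHS to be a perfect cube.
Strategy: iterate y from -30 to 30, compute RHS = 11·y³ − 11, and check whether it is a (positive or negative) perfect cube.
Check small values of y:
  y = 0: RHS = -11 is not a perfect cube.
  y = 1: RHS = 0 = (0)³ ⇒ x = 0 works.
  y = -1: RHS = -22 is not a perfect cube.
  y = 2: RHS = 77 is not a perfect cube.
  y = -2: RHS = -99 is not a perfect cube.
  y = 3: RHS = 286 is not a perfect cube.
  y = -3: RHS = -308 is not a perfect cube.
Continuing the search up to |y| = 30 finds no further solutions beyond those listed.
Collected solutions: (0, 1).

Solutions (with |y| ≤ 30): (0, 1).


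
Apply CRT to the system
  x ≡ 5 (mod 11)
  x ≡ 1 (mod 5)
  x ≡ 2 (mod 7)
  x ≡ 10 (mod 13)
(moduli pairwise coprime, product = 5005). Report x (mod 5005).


Product of moduli M = 11 · 5 · 7 · 13 = 5005.
Merge one congruence at a time:
  Start: x ≡ 5 (mod 11).
  Combine with x ≡ 1 (mod 5); new modulus lcm = 55.
    Write x = 5 + 11·t and substitute into x ≡ 1 (mod 5): 11·t ≡ 1 − 5 = -4 (mod 5).
    Reduce coefficients mod 5: 1·t ≡ 1 (mod 5).
    So t ≡ 1 (mod 5).
    Then x = 5 + 11·1 = 16, valid modulo lcm(11, 5) = 55: x ≡ 16 (mod 55).
  Combine with x ≡ 2 (mod 7); new modulus lcm = 385.
    Write x = 16 + 55·t and substitute into x ≡ 2 (mod 7): 55·t ≡ 2 − 16 = -14 (mod 7).
    Reduce coefficients mod 7: 6·t ≡ 0 (mod 7).
    The inverse of 6 mod 7 is 6 (since 6·6 = 36 = 5·7 + 1), so t ≡ 6·0 = 0 ≡ 0 (mod 7).
    Then x = 16 + 55·0 = 16, valid modulo lcm(55, 7) = 385: x ≡ 16 (mod 385).
  Combine with x ≡ 10 (mod 13); new modulus lcm = 5005.
    Write x = 16 + 385·t and substitute into x ≡ 10 (mod 13): 385·t ≡ 10 − 16 = -6 (mod 13).
    Reduce coefficients mod 13: 8·t ≡ 7 (mod 13).
    The inverse of 8 mod 13 is 5 (since 8·5 = 40 = 3·13 + 1), so t ≡ 5·7 = 35 ≡ 9 (mod 13).
    Then x = 16 + 385·9 = 3481, valid modulo lcm(385, 13) = 5005: x ≡ 3481 (mod 5005).
Verify against each original: 3481 mod 11 = 5, 3481 mod 5 = 1, 3481 mod 7 = 2, 3481 mod 13 = 10.

x ≡ 3481 (mod 5005).


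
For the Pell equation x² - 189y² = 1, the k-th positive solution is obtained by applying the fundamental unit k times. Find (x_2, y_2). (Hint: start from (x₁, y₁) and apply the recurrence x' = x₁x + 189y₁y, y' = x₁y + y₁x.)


Step 1: Find the fundamental solution (x₁, y₁) of x² - 189y² = 1.
  Expand √189 as a continued fraction. a₀ = ⌊√189⌋ = 13; iterate m_{k+1} = d_k·a_k − m_k, d_{k+1} = (189 − m_{k+1}²)/d_k, a_{k+1} = ⌊(a₀ + m_{k+1})/d_{k+1}⌋ (starting m₀ = 0, d₀ = 1), with convergents p_k = a_k·p_{k-1} + p_{k-2}, q_k = a_k·q_{k-1} + q_{k-2} (p₋₁ = 1, q₋₁ = 0):
  k = 0: a₀ = 13; p₀/q₀ = 13/1; p₀² − 189·q₀² = 169 − 189 = -20.
  k = 1: m = 13, d = 20, a = ⌊(13 + 13)/20⌋ = 1; p/q = (1·13 + 1)/(1·1 + 0) = 14/1; p² − 189·q² = 196 − 189 = 7.
  k = 2: m = 7, d = 7, a = ⌊(13 + 7)/7⌋ = 2; p/q = (2·14 + 13)/(2·1 + 1) = 41/3; p² − 189·q² = 1681 − 1701 = -20.
  k = 3: m = 7, d = 20, a = ⌊(13 + 7)/20⌋ = 1; p/q = (1·41 + 14)/(1·3 + 1) = 55/4; p² − 189·q² = 3025 − 3024 = 1.
  The first convergent with p² − 189·q² = 1 gives the fundamental solution (x₁, y₁) = (55, 4).
Step 2: Apply the recurrence (x_{n+1}, y_{n+1}) = (x₁x_n + 189y₁y_n, x₁y_n + y₁x_n) repeatedly.
  From (x_1, y_1) = (55, 4): x_2 = 55·55 + 189·4·4 = 6049; y_2 = 55·4 + 4·55 = 440.
Step 3: Verify x_2² - 189·y_2² = 36590401 - 36590400 = 1 (should be 1). ✓

(x_1, y_1) = (55, 4); (x_2, y_2) = (6049, 440).


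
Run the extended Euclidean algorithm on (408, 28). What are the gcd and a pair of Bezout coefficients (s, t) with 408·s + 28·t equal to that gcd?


Euclidean algorithm on (408, 28) — divide until remainder is 0:
  408 = 14 · 28 + 16
  28 = 1 · 16 + 12
  16 = 1 · 12 + 4
  12 = 3 · 4 + 0
gcd(408, 28) = 4.
Track Bezout coefficients alongside the remainders: start with r₀ = 408 = a·1 + b·0 (s = 1, t = 0) and r₁ = 28 = a·0 + b·1 (s = 0, t = 1); each new remainder r_{k+1} = r_{k-1} − q_k·r_k inherits s_{k+1} = s_{k-1} − q_k·s_k, t_{k+1} = t_{k-1} − q_k·t_k, so r_k = a·s_k + b·t_k at every step:
  q = 14: r = 16, s = 1 − 14·0 = 1, t = 0 − 14·1 = -14  (check: 408·1 + 28·(-14) = 16)
  q = 1: r = 12, s = 0 − 1·1 = -1, t = 1 − 1·(-14) = 15  (check: 408·(-1) + 28·15 = 12)
  q = 1: r = 4, s = 1 − 1·(-1) = 2, t = -14 − 1·15 = -29  (check: 408·2 + 28·(-29) = 4)
The row with r = 4 (the gcd) gives the Bezout coefficients s = 2, t = -29.
Result: 408 · (2) + 28 · (-29) = 4.

gcd(408, 28) = 4; s = 2, t = -29 (check: 408·2 + 28·(-29) = 4).


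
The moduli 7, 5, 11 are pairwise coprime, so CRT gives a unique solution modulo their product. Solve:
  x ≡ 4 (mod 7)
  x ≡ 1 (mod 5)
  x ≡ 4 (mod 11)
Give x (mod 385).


Moduli 7, 5, 11 are pairwise coprime; by CRT there is a unique solution modulo M = 7 · 5 · 11 = 385.
Solve pairwise, accumulating the modulus:
  Start with x ≡ 4 (mod 7).
  Combine with x ≡ 1 (mod 5): since gcd(7, 5) = 1, we get a unique residue mod 35.
    Write x = 4 + 7·t and substitute into x ≡ 1 (mod 5): 7·t ≡ 1 − 4 = -3 (mod 5).
    Reduce coefficients mod 5: 2·t ≡ 2 (mod 5).
    The inverse of 2 mod 5 is 3 (since 2·3 = 6 = 1·5 + 1), so t ≡ 3·2 = 6 ≡ 1 (mod 5).
    Then x = 4 + 7·1 = 11, valid modulo lcm(7, 5) = 35: x ≡ 11 (mod 35).
  Combine with x ≡ 4 (mod 11): since gcd(35, 11) = 1, we get a unique residue mod 385.
    Write x = 11 + 35·t and substitute into x ≡ 4 (mod 11): 35·t ≡ 4 − 11 = -7 (mod 11).
    Reduce coefficients mod 11: 2·t ≡ 4 (mod 11).
    The inverse of 2 mod 11 is 6 (since 2·6 = 12 = 1·11 + 1), so t ≡ 6·4 = 24 ≡ 2 (mod 11).
    Then x = 11 + 35·2 = 81, valid modulo lcm(35, 11) = 385: x ≡ 81 (mod 385).
Verify: 81 mod 7 = 4 ✓, 81 mod 5 = 1 ✓, 81 mod 11 = 4 ✓.

x ≡ 81 (mod 385).


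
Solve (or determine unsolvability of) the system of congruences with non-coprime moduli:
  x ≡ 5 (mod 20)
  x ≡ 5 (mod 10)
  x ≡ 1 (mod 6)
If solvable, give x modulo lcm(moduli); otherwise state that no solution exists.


Moduli 20, 10, 6 are not pairwise coprime, so CRT works modulo lcm(m_i) when all pairwise compatibility conditions hold.
Pairwise compatibility: gcd(m_i, m_j) must divide a_i - a_j for every pair.
Merge one congruence at a time:
  Start: x ≡ 5 (mod 20).
  Combine with x ≡ 5 (mod 10): gcd(20, 10) = 10; 5 - 5 = 0, which IS divisible by 10, so compatible.
    Write x = 5 + 20·t and substitute into x ≡ 5 (mod 10): 20·t ≡ 5 − 5 = 0 (mod 10).
    Divide the congruence (and modulus) by g = 10: 2·t ≡ 0 (mod 1).
    Modulo 1 every t works; take t = 0.
    Then x = 5 + 20·0 = 5, valid modulo lcm(20, 10) = 20: x ≡ 5 (mod 20).
  Combine with x ≡ 1 (mod 6): gcd(20, 6) = 2; 1 - 5 = -4, which IS divisible by 2, so compatible.
    Write x = 5 + 20·t and substitute into x ≡ 1 (mod 6): 20·t ≡ 1 − 5 = -4 (mod 6).
    Divide the congruence (and modulus) by g = 2: 10·t ≡ -2 (mod 3).
    Reduce coefficients mod 3: 1·t ≡ 1 (mod 3).
    So t ≡ 1 (mod 3).
    Then x = 5 + 20·1 = 25, valid modulo lcm(20, 6) = 60: x ≡ 25 (mod 60).
Verify: 25 mod 20 = 5, 25 mod 10 = 5, 25 mod 6 = 1.

x ≡ 25 (mod 60).


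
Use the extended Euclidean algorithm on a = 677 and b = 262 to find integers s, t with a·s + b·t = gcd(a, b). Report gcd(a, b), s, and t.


Euclidean algorithm on (677, 262) — divide until remainder is 0:
  677 = 2 · 262 + 153
  262 = 1 · 153 + 109
  153 = 1 · 109 + 44
  109 = 2 · 44 + 21
  44 = 2 · 21 + 2
  21 = 10 · 2 + 1
  2 = 2 · 1 + 0
gcd(677, 262) = 1.
Track Bezout coefficients alongside the remainders: start with r₀ = 677 = a·1 + b·0 (s = 1, t = 0) and r₁ = 262 = a·0 + b·1 (s = 0, t = 1); each new remainder r_{k+1} = r_{k-1} − q_k·r_k inherits s_{k+1} = s_{k-1} − q_k·s_k, t_{k+1} = t_{k-1} − q_k·t_k, so r_k = a·s_k + b·t_k at every step:
  q = 2: r = 153, s = 1 − 2·0 = 1, t = 0 − 2·1 = -2  (check: 677·1 + 262·(-2) = 153)
  q = 1: r = 109, s = 0 − 1·1 = -1, t = 1 − 1·(-2) = 3  (check: 677·(-1) + 262·3 = 109)
  q = 1: r = 44, s = 1 − 1·(-1) = 2, t = -2 − 1·3 = -5  (check: 677·2 + 262·(-5) = 44)
  q = 2: r = 21, s = -1 − 2·2 = -5, t = 3 − 2·(-5) = 13  (check: 677·(-5) + 262·13 = 21)
  q = 2: r = 2, s = 2 − 2·(-5) = 12, t = -5 − 2·13 = -31  (check: 677·12 + 262·(-31) = 2)
  q = 10: r = 1, s = -5 − 10·12 = -125, t = 13 − 10·(-31) = 323  (check: 677·(-125) + 262·323 = 1)
The row with r = 1 (the gcd) gives the Bezout coefficients s = -125, t = 323.
Result: 677 · (-125) + 262 · (323) = 1.

gcd(677, 262) = 1; s = -125, t = 323 (check: 677·(-125) + 262·323 = 1).


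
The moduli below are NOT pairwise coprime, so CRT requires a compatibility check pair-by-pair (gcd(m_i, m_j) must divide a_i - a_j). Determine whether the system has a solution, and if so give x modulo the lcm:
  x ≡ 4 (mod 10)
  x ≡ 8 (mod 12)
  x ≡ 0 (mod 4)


Moduli 10, 12, 4 are not pairwise coprime, so CRT works modulo lcm(m_i) when all pairwise compatibility conditions hold.
Pairwise compatibility: gcd(m_i, m_j) must divide a_i - a_j for every pair.
Merge one congruence at a time:
  Start: x ≡ 4 (mod 10).
  Combine with x ≡ 8 (mod 12): gcd(10, 12) = 2; 8 - 4 = 4, which IS divisible by 2, so compatible.
    Write x = 4 + 10·t and substitute into x ≡ 8 (mod 12): 10·t ≡ 8 − 4 = 4 (mod 12).
    Divide the congruence (and modulus) by g = 2: 5·t ≡ 2 (mod 6).
    The inverse of 5 mod 6 is 5 (since 5·5 = 25 = 4·6 + 1), so t ≡ 5·2 = 10 ≡ 4 (mod 6).
    Then x = 4 + 10·4 = 44, valid modulo lcm(10, 12) = 60: x ≡ 44 (mod 60).
  Combine with x ≡ 0 (mod 4): gcd(60, 4) = 4; 0 - 44 = -44, which IS divisible by 4, so compatible.
    Write x = 44 + 60·t and substitute into x ≡ 0 (mod 4): 60·t ≡ 0 − 44 = -44 (mod 4).
    Divide the congruence (and modulus) by g = 4: 15·t ≡ -11 (mod 1).
    Modulo 1 every t works; take t = 0.
    Then x = 44 + 60·0 = 44, valid modulo lcm(60, 4) = 60: x ≡ 44 (mod 60).
Verify: 44 mod 10 = 4, 44 mod 12 = 8, 44 mod 4 = 0.

x ≡ 44 (mod 60).


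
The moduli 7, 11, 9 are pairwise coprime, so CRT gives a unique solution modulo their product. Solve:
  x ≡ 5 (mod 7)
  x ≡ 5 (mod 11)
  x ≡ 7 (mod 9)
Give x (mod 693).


Moduli 7, 11, 9 are pairwise coprime; by CRT there is a unique solution modulo M = 7 · 11 · 9 = 693.
Solve pairwise, accumulating the modulus:
  Start with x ≡ 5 (mod 7).
  Combine with x ≡ 5 (mod 11): since gcd(7, 11) = 1, we get a unique residue mod 77.
    Write x = 5 + 7·t and substitute into x ≡ 5 (mod 11): 7·t ≡ 5 − 5 = 0 (mod 11).
    The inverse of 7 mod 11 is 8 (since 7·8 = 56 = 5·11 + 1), so t ≡ 8·0 = 0 ≡ 0 (mod 11).
    Then x = 5 + 7·0 = 5, valid modulo lcm(7, 11) = 77: x ≡ 5 (mod 77).
  Combine with x ≡ 7 (mod 9): since gcd(77, 9) = 1, we get a unique residue mod 693.
    Write x = 5 + 77·t and substitute into x ≡ 7 (mod 9): 77·t ≡ 7 − 5 = 2 (mod 9).
    Reduce coefficients mod 9: 5·t ≡ 2 (mod 9).
    The inverse of 5 mod 9 is 2 (since 5·2 = 10 = 1·9 + 1), so t ≡ 2·2 = 4 ≡ 4 (mod 9).
    Then x = 5 + 77·4 = 313, valid modulo lcm(77, 9) = 693: x ≡ 313 (mod 693).
Verify: 313 mod 7 = 5 ✓, 313 mod 11 = 5 ✓, 313 mod 9 = 7 ✓.

x ≡ 313 (mod 693).


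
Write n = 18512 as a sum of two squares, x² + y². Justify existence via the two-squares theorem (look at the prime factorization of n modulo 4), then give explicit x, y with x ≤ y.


Step 1: Factor n = 18512 = 2^4 · 13 · 89.
Step 2: Check the mod-4 condition on each prime factor: 2 = 2 (special); 13 ≡ 1 (mod 4), exponent 1; 89 ≡ 1 (mod 4), exponent 1.
All primes ≡ 3 (mod 4) appear to even exponent (or don't appear), so by the two-squares theorem n IS expressible as a sum of two squares.
Step 3: Build a representation. Group n = k² · m with k = 4 and m = 13 · 89 = 1157 (a product of primes ≡ 1 (mod 4)); a representation of m scales to one of n via (k·x)² + (k·y)² = k²(x² + y²). Each prime p ≡ 1 (mod 4) is itself a sum of two squares; find a² by testing p − a² for a perfect square:
  13: 13 − 1² = 12, 13 − 2² = 9 = 3² ⇒ 13 = 2² + 3².
  89: 89 − 1² = 88, 89 − 2² = 85, 89 − 3² = 80, 89 − 4² = 73, 89 − 5² = 64 = 8² ⇒ 89 = 5² + 8².
  Combine using the Brahmagupta–Fibonacci identity (a² + b²)(c² + d²) = (ac − bd)² + (ad + bc)² = (ac + bd)² + (ad − bc)²:
  13 · 89 = 1157: from (2² + 3²)(5² + 8²), take (2·5 − 3·8, 2·8 + 3·5) = (10 − 24, 16 + 15) = (-14, 31); dropping signs (only squares matter) gives (14, 31); check 14² + 31² = 196 + 961 = 1157 ✓.
  Scale by k = 4: (4·14, 4·31) = (56, 124).
Step 4: Order so x ≤ y and verify: 56² + 124² = 3136 + 15376 = 18512 = n. ✓

n = 18512 = 56² + 124² (one valid representation with x ≤ y).


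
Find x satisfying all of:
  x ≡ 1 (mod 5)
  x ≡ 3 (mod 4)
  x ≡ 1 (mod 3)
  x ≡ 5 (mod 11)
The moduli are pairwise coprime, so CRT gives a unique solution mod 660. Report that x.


Product of moduli M = 5 · 4 · 3 · 11 = 660.
Merge one congruence at a time:
  Start: x ≡ 1 (mod 5).
  Combine with x ≡ 3 (mod 4); new modulus lcm = 20.
    Write x = 1 + 5·t and substitute into x ≡ 3 (mod 4): 5·t ≡ 3 − 1 = 2 (mod 4).
    Reduce coefficients mod 4: 1·t ≡ 2 (mod 4).
    So t ≡ 2 (mod 4).
    Then x = 1 + 5·2 = 11, valid modulo lcm(5, 4) = 20: x ≡ 11 (mod 20).
  Combine with x ≡ 1 (mod 3); new modulus lcm = 60.
    Write x = 11 + 20·t and substitute into x ≡ 1 (mod 3): 20·t ≡ 1 − 11 = -10 (mod 3).
    Reduce coefficients mod 3: 2·t ≡ 2 (mod 3).
    The inverse of 2 mod 3 is 2 (since 2·2 = 4 = 1·3 + 1), so t ≡ 2·2 = 4 ≡ 1 (mod 3).
    Then x = 11 + 20·1 = 31, valid modulo lcm(20, 3) = 60: x ≡ 31 (mod 60).
  Combine with x ≡ 5 (mod 11); new modulus lcm = 660.
    Write x = 31 + 60·t and substitute into x ≡ 5 (mod 11): 60·t ≡ 5 − 31 = -26 (mod 11).
    Reduce coefficients mod 11: 5·t ≡ 7 (mod 11).
    The inverse of 5 mod 11 is 9 (since 5·9 = 45 = 4·11 + 1), so t ≡ 9·7 = 63 ≡ 8 (mod 11).
    Then x = 31 + 60·8 = 511, valid modulo lcm(60, 11) = 660: x ≡ 511 (mod 660).
Verify against each original: 511 mod 5 = 1, 511 mod 4 = 3, 511 mod 3 = 1, 511 mod 11 = 5.

x ≡ 511 (mod 660).


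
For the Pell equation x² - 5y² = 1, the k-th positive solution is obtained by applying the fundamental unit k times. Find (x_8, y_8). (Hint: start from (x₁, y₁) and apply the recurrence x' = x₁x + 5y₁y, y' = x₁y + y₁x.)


Step 1: Find the fundamental solution (x₁, y₁) of x² - 5y² = 1.
  Expand √5 as a continued fraction. a₀ = ⌊√5⌋ = 2; iterate m_{k+1} = d_k·a_k − m_k, d_{k+1} = (5 − m_{k+1}²)/d_k, a_{k+1} = ⌊(a₀ + m_{k+1})/d_{k+1}⌋ (starting m₀ = 0, d₀ = 1), with convergents p_k = a_k·p_{k-1} + p_{k-2}, q_k = a_k·q_{k-1} + q_{k-2} (p₋₁ = 1, q₋₁ = 0):
  k = 0: a₀ = 2; p₀/q₀ = 2/1; p₀² − 5·q₀² = 4 − 5 = -1.
  k = 1: m = 2, d = 1, a = ⌊(2 + 2)/1⌋ = 4; p/q = (4·2 + 1)/(4·1 + 0) = 9/4; p² − 5·q² = 81 − 80 = 1.
  The first convergent with p² − 5·q² = 1 gives the fundamental solution (x₁, y₁) = (9, 4).
Step 2: Apply the recurrence (x_{n+1}, y_{n+1}) = (x₁x_n + 5y₁y_n, x₁y_n + y₁x_n) repeatedly.
  From (x_1, y_1) = (9, 4): x_2 = 9·9 + 5·4·4 = 161; y_2 = 9·4 + 4·9 = 72.
  From (x_2, y_2) = (161, 72): x_3 = 9·161 + 5·4·72 = 2889; y_3 = 9·72 + 4·161 = 1292.
  From (x_3, y_3) = (2889, 1292): x_4 = 9·2889 + 5·4·1292 = 51841; y_4 = 9·1292 + 4·2889 = 23184.
  From (x_4, y_4) = (51841, 23184): x_5 = 9·51841 + 5·4·23184 = 930249; y_5 = 9·23184 + 4·51841 = 416020.
  From (x_5, y_5) = (930249, 416020): x_6 = 9·930249 + 5·4·416020 = 16692641; y_6 = 9·416020 + 4·930249 = 7465176.
  From (x_6, y_6) = (16692641, 7465176): x_7 = 9·16692641 + 5·4·7465176 = 299537289; y_7 = 9·7465176 + 4·16692641 = 133957148.
  From (x_7, y_7) = (299537289, 133957148): x_8 = 9·299537289 + 5·4·133957148 = 5374978561; y_8 = 9·133957148 + 4·299537289 = 2403763488.
Step 3: Verify x_8² - 5·y_8² = 28890394531209630721 - 28890394531209630720 = 1 (should be 1). ✓

(x_1, y_1) = (9, 4); (x_8, y_8) = (5374978561, 2403763488).


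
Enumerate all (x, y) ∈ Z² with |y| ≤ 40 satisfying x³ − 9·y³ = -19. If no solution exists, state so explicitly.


The equation is x³ - 9y³ = -19. For fixed y, x³ = 9·y³ − 19, so a solution requires the RHS to be a perfect cube.
Strategy: iterate y from -40 to 40, compute RHS = 9·y³ − 19, and check whether it is a (positive or negative) perfect cube.
Check small values of y:
  y = 0: RHS = -19 is not a perfect cube.
  y = 1: RHS = -10 is not a perfect cube.
  y = -1: RHS = -28 is not a perfect cube.
  y = 2: RHS = 53 is not a perfect cube.
  y = -2: RHS = -91 is not a perfect cube.
  y = 3: RHS = 224 is not a perfect cube.
  y = -3: RHS = -262 is not a perfect cube.
Continuing the search up to |y| = 40 finds no solutions either.
No (x, y) in the scanned range satisfies the equation.

No integer solutions with |y| ≤ 40.


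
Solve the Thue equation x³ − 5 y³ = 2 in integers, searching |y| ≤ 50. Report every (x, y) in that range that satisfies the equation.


The equation is x³ - 5y³ = 2. For fixed y, x³ = 5·y³ + 2, so a solution requires the RHS to be a perfect cube.
Strategy: iterate y from -50 to 50, compute RHS = 5·y³ + 2, and check whether it is a (positive or negative) perfect cube.
Check small values of y:
  y = 0: RHS = 2 is not a perfect cube.
  y = 1: RHS = 7 is not a perfect cube.
  y = -1: RHS = -3 is not a perfect cube.
  y = 2: RHS = 42 is not a perfect cube.
  y = -2: RHS = -38 is not a perfect cube.
  y = 3: RHS = 137 is not a perfect cube.
  y = -3: RHS = -133 is not a perfect cube.
Continuing the search up to |y| = 50 finds no solutions either.
No (x, y) in the scanned range satisfies the equation.

No integer solutions with |y| ≤ 50.


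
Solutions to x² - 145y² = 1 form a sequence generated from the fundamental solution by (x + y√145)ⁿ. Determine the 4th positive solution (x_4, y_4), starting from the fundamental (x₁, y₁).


Step 1: Find the fundamental solution (x₁, y₁) of x² - 145y² = 1.
  Expand √145 as a continued fraction. a₀ = ⌊√145⌋ = 12; iterate m_{k+1} = d_k·a_k − m_k, d_{k+1} = (145 − m_{k+1}²)/d_k, a_{k+1} = ⌊(a₀ + m_{k+1})/d_{k+1}⌋ (starting m₀ = 0, d₀ = 1), with convergents p_k = a_k·p_{k-1} + p_{k-2}, q_k = a_k·q_{k-1} + q_{k-2} (p₋₁ = 1, q₋₁ = 0):
  k = 0: a₀ = 12; p₀/q₀ = 12/1; p₀² − 145·q₀² = 144 − 145 = -1.
  k = 1: m = 12, d = 1, a = ⌊(12 + 12)/1⌋ = 24; p/q = (24·12 + 1)/(24·1 + 0) = 289/24; p² − 145·q² = 83521 − 83520 = 1.
  The first convergent with p² − 145·q² = 1 gives the fundamental solution (x₁, y₁) = (289, 24).
Step 2: Apply the recurrence (x_{n+1}, y_{n+1}) = (x₁x_n + 145y₁y_n, x₁y_n + y₁x_n) repeatedly.
  From (x_1, y_1) = (289, 24): x_2 = 289·289 + 145·24·24 = 167041; y_2 = 289·24 + 24·289 = 13872.
  From (x_2, y_2) = (167041, 13872): x_3 = 289·167041 + 145·24·13872 = 96549409; y_3 = 289·13872 + 24·167041 = 8017992.
  From (x_3, y_3) = (96549409, 8017992): x_4 = 289·96549409 + 145·24·8017992 = 55805391361; y_4 = 289·8017992 + 24·96549409 = 4634385504.
Step 3: Verify x_4² - 145·y_4² = 3114241704954373432321 - 3114241704954373432320 = 1 (should be 1). ✓

(x_1, y_1) = (289, 24); (x_4, y_4) = (55805391361, 4634385504).


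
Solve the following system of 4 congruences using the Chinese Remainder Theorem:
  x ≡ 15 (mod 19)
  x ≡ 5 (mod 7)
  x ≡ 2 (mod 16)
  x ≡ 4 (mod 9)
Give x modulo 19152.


Product of moduli M = 19 · 7 · 16 · 9 = 19152.
Merge one congruence at a time:
  Start: x ≡ 15 (mod 19).
  Combine with x ≡ 5 (mod 7); new modulus lcm = 133.
    Write x = 15 + 19·t and substitute into x ≡ 5 (mod 7): 19·t ≡ 5 − 15 = -10 (mod 7).
    Reduce coefficients mod 7: 5·t ≡ 4 (mod 7).
    The inverse of 5 mod 7 is 3 (since 5·3 = 15 = 2·7 + 1), so t ≡ 3·4 = 12 ≡ 5 (mod 7).
    Then x = 15 + 19·5 = 110, valid modulo lcm(19, 7) = 133: x ≡ 110 (mod 133).
  Combine with x ≡ 2 (mod 16); new modulus lcm = 2128.
    Write x = 110 + 133·t and substitute into x ≡ 2 (mod 16): 133·t ≡ 2 − 110 = -108 (mod 16).
    Reduce coefficients mod 16: 5·t ≡ 4 (mod 16).
    The inverse of 5 mod 16 is 13 (since 5·13 = 65 = 4·16 + 1), so t ≡ 13·4 = 52 ≡ 4 (mod 16).
    Then x = 110 + 133·4 = 642, valid modulo lcm(133, 16) = 2128: x ≡ 642 (mod 2128).
  Combine with x ≡ 4 (mod 9); new modulus lcm = 19152.
    Write x = 642 + 2128·t and substitute into x ≡ 4 (mod 9): 2128·t ≡ 4 − 642 = -638 (mod 9).
    Reduce coefficients mod 9: 4·t ≡ 1 (mod 9).
    The inverse of 4 mod 9 is 7 (since 4·7 = 28 = 3·9 + 1), so t ≡ 7·1 = 7 ≡ 7 (mod 9).
    Then x = 642 + 2128·7 = 15538, valid modulo lcm(2128, 9) = 19152: x ≡ 15538 (mod 19152).
Verify against each original: 15538 mod 19 = 15, 15538 mod 7 = 5, 15538 mod 16 = 2, 15538 mod 9 = 4.

x ≡ 15538 (mod 19152).


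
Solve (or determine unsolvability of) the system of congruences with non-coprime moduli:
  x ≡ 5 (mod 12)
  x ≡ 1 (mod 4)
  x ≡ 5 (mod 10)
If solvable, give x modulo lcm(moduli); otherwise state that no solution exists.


Moduli 12, 4, 10 are not pairwise coprime, so CRT works modulo lcm(m_i) when all pairwise compatibility conditions hold.
Pairwise compatibility: gcd(m_i, m_j) must divide a_i - a_j for every pair.
Merge one congruence at a time:
  Start: x ≡ 5 (mod 12).
  Combine with x ≡ 1 (mod 4): gcd(12, 4) = 4; 1 - 5 = -4, which IS divisible by 4, so compatible.
    Write x = 5 + 12·t and substitute into x ≡ 1 (mod 4): 12·t ≡ 1 − 5 = -4 (mod 4).
    Divide the congruence (and modulus) by g = 4: 3·t ≡ -1 (mod 1).
    Modulo 1 every t works; take t = 0.
    Then x = 5 + 12·0 = 5, valid modulo lcm(12, 4) = 12: x ≡ 5 (mod 12).
  Combine with x ≡ 5 (mod 10): gcd(12, 10) = 2; 5 - 5 = 0, which IS divisible by 2, so compatible.
    Write x = 5 + 12·t and substitute into x ≡ 5 (mod 10): 12·t ≡ 5 − 5 = 0 (mod 10).
    Divide the congruence (and modulus) by g = 2: 6·t ≡ 0 (mod 5).
    Reduce coefficients mod 5: 1·t ≡ 0 (mod 5).
    So t ≡ 0 (mod 5).
    Then x = 5 + 12·0 = 5, valid modulo lcm(12, 10) = 60: x ≡ 5 (mod 60).
Verify: 5 mod 12 = 5, 5 mod 4 = 1, 5 mod 10 = 5.

x ≡ 5 (mod 60).


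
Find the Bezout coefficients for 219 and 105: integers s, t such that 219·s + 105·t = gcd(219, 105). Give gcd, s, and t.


Euclidean algorithm on (219, 105) — divide until remainder is 0:
  219 = 2 · 105 + 9
  105 = 11 · 9 + 6
  9 = 1 · 6 + 3
  6 = 2 · 3 + 0
gcd(219, 105) = 3.
Track Bezout coefficients alongside the remainders: start with r₀ = 219 = a·1 + b·0 (s = 1, t = 0) and r₁ = 105 = a·0 + b·1 (s = 0, t = 1); each new remainder r_{k+1} = r_{k-1} − q_k·r_k inherits s_{k+1} = s_{k-1} − q_k·s_k, t_{k+1} = t_{k-1} − q_k·t_k, so r_k = a·s_k + b·t_k at every step:
  q = 2: r = 9, s = 1 − 2·0 = 1, t = 0 − 2·1 = -2  (check: 219·1 + 105·(-2) = 9)
  q = 11: r = 6, s = 0 − 11·1 = -11, t = 1 − 11·(-2) = 23  (check: 219·(-11) + 105·23 = 6)
  q = 1: r = 3, s = 1 − 1·(-11) = 12, t = -2 − 1·23 = -25  (check: 219·12 + 105·(-25) = 3)
The row with r = 3 (the gcd) gives the Bezout coefficients s = 12, t = -25.
Result: 219 · (12) + 105 · (-25) = 3.

gcd(219, 105) = 3; s = 12, t = -25 (check: 219·12 + 105·(-25) = 3).


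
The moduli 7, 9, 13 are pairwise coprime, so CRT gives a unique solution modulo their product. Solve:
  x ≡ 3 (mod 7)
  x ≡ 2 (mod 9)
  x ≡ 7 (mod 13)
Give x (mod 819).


Moduli 7, 9, 13 are pairwise coprime; by CRT there is a unique solution modulo M = 7 · 9 · 13 = 819.
Solve pairwise, accumulating the modulus:
  Start with x ≡ 3 (mod 7).
  Combine with x ≡ 2 (mod 9): since gcd(7, 9) = 1, we get a unique residue mod 63.
    Write x = 3 + 7·t and substitute into x ≡ 2 (mod 9): 7·t ≡ 2 − 3 = -1 (mod 9).
    Reduce coefficients mod 9: 7·t ≡ 8 (mod 9).
    The inverse of 7 mod 9 is 4 (since 7·4 = 28 = 3·9 + 1), so t ≡ 4·8 = 32 ≡ 5 (mod 9).
    Then x = 3 + 7·5 = 38, valid modulo lcm(7, 9) = 63: x ≡ 38 (mod 63).
  Combine with x ≡ 7 (mod 13): since gcd(63, 13) = 1, we get a unique residue mod 819.
    Write x = 38 + 63·t and substitute into x ≡ 7 (mod 13): 63·t ≡ 7 − 38 = -31 (mod 13).
    Reduce coefficients mod 13: 11·t ≡ 8 (mod 13).
    The inverse of 11 mod 13 is 6 (since 11·6 = 66 = 5·13 + 1), so t ≡ 6·8 = 48 ≡ 9 (mod 13).
    Then x = 38 + 63·9 = 605, valid modulo lcm(63, 13) = 819: x ≡ 605 (mod 819).
Verify: 605 mod 7 = 3 ✓, 605 mod 9 = 2 ✓, 605 mod 13 = 7 ✓.

x ≡ 605 (mod 819).


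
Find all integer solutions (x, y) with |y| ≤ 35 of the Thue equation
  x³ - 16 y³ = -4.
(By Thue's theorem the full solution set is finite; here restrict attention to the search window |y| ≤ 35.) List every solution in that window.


The equation is x³ - 16y³ = -4. For fixed y, x³ = 16·y³ − 4, so a solution requires the RHS to be a perfect cube.
Strategy: iterate y from -35 to 35, compute RHS = 16·y³ − 4, and check whether it is a (positive or negative) perfect cube.
Check small values of y:
  y = 0: RHS = -4 is not a perfect cube.
  y = 1: RHS = 12 is not a perfect cube.
  y = -1: RHS = -20 is not a perfect cube.
  y = 2: RHS = 124 is not a perfect cube.
  y = -2: RHS = -132 is not a perfect cube.
  y = 3: RHS = 428 is not a perfect cube.
  y = -3: RHS = -436 is not a perfect cube.
Continuing the search up to |y| = 35 finds no solutions either.
No (x, y) in the scanned range satisfies the equation.

No integer solutions with |y| ≤ 35.


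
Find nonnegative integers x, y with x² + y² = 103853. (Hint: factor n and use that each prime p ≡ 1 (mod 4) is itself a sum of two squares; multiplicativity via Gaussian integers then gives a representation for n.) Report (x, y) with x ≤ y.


Step 1: Factor n = 103853 = 17 · 41 · 149.
Step 2: Check the mod-4 condition on each prime factor: 17 ≡ 1 (mod 4), exponent 1; 41 ≡ 1 (mod 4), exponent 1; 149 ≡ 1 (mod 4), exponent 1.
All primes ≡ 3 (mod 4) appear to even exponent (or don't appear), so by the two-squares theorem n IS expressible as a sum of two squares.
Step 3: Build a representation. Here n = 17 · 41 · 149 is a product of primes ≡ 1 (mod 4). Each prime p ≡ 1 (mod 4) is itself a sum of two squares; find a² by testing p − a² for a perfect square:
  17: 17 − 1² = 16 = 4² ⇒ 17 = 1² + 4².
  41: 41 − 1² = 40, 41 − 2² = 37, 41 − 3² = 32, 41 − 4² = 25 = 5² ⇒ 41 = 4² + 5².
  149: 149 − 1² = 148, 149 − 2² = 145, 149 − 3² = 140, 149 − 4² = 133, 149 − 5² = 124, 149 − 6² = 113, 149 − 7² = 100 = 10² ⇒ 149 = 7² + 10².
  Combine using the Brahmagupta–Fibonacci identity (a² + b²)(c² + d²) = (ac − bd)² + (ad + bc)² = (ac + bd)² + (ad − bc)²:
  17 · 41 = 697: from (1² + 4²)(4² + 5²), take (1·4 − 4·5, 1·5 + 4·4) = (4 − 20, 5 + 16) = (-16, 21); dropping signs (only squares matter) gives (16, 21); check 16² + 21² = 256 + 441 = 697 ✓.
  697 · 149 = 103853: from (16² + 21²)(7² + 10²), take (16·7 − 21·10, 16·10 + 21·7) = (112 − 210, 160 + 147) = (-98, 307); dropping signs (only squares matter) gives (98, 307); check 98² + 307² = 9604 + 94249 = 103853 ✓.
Step 4: Order so x ≤ y and verify: 98² + 307² = 9604 + 94249 = 103853 = n. ✓

n = 103853 = 98² + 307² (one valid representation with x ≤ y).


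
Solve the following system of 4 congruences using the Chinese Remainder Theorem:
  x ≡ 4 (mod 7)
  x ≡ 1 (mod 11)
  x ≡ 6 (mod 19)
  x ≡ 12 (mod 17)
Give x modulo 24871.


Product of moduli M = 7 · 11 · 19 · 17 = 24871.
Merge one congruence at a time:
  Start: x ≡ 4 (mod 7).
  Combine with x ≡ 1 (mod 11); new modulus lcm = 77.
    Write x = 4 + 7·t and substitute into x ≡ 1 (mod 11): 7·t ≡ 1 − 4 = -3 (mod 11).
    Reduce coefficients mod 11: 7·t ≡ 8 (mod 11).
    The inverse of 7 mod 11 is 8 (since 7·8 = 56 = 5·11 + 1), so t ≡ 8·8 = 64 ≡ 9 (mod 11).
    Then x = 4 + 7·9 = 67, valid modulo lcm(7, 11) = 77: x ≡ 67 (mod 77).
  Combine with x ≡ 6 (mod 19); new modulus lcm = 1463.
    Write x = 67 + 77·t and substitute into x ≡ 6 (mod 19): 77·t ≡ 6 − 67 = -61 (mod 19).
    Reduce coefficients mod 19: 1·t ≡ 15 (mod 19).
    So t ≡ 15 (mod 19).
    Then x = 67 + 77·15 = 1222, valid modulo lcm(77, 19) = 1463: x ≡ 1222 (mod 1463).
  Combine with x ≡ 12 (mod 17); new modulus lcm = 24871.
    Write x = 1222 + 1463·t and substitute into x ≡ 12 (mod 17): 1463·t ≡ 12 − 1222 = -1210 (mod 17).
    Reduce coefficients mod 17: 1·t ≡ 14 (mod 17).
    So t ≡ 14 (mod 17).
    Then x = 1222 + 1463·14 = 21704, valid modulo lcm(1463, 17) = 24871: x ≡ 21704 (mod 24871).
Verify against each original: 21704 mod 7 = 4, 21704 mod 11 = 1, 21704 mod 19 = 6, 21704 mod 17 = 12.

x ≡ 21704 (mod 24871).


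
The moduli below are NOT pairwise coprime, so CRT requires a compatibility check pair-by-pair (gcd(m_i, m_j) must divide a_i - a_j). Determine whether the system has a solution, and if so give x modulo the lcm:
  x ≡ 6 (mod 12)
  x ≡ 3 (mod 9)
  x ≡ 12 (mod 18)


Moduli 12, 9, 18 are not pairwise coprime, so CRT works modulo lcm(m_i) when all pairwise compatibility conditions hold.
Pairwise compatibility: gcd(m_i, m_j) must divide a_i - a_j for every pair.
Merge one congruence at a time:
  Start: x ≡ 6 (mod 12).
  Combine with x ≡ 3 (mod 9): gcd(12, 9) = 3; 3 - 6 = -3, which IS divisible by 3, so compatible.
    Write x = 6 + 12·t and substitute into x ≡ 3 (mod 9): 12·t ≡ 3 − 6 = -3 (mod 9).
    Divide the congruence (and modulus) by g = 3: 4·t ≡ -1 (mod 3).
    Reduce coefficients mod 3: 1·t ≡ 2 (mod 3).
    So t ≡ 2 (mod 3).
    Then x = 6 + 12·2 = 30, valid modulo lcm(12, 9) = 36: x ≡ 30 (mod 36).
  Combine with x ≡ 12 (mod 18): gcd(36, 18) = 18; 12 - 30 = -18, which IS divisible by 18, so compatible.
    Write x = 30 + 36·t and substitute into x ≡ 12 (mod 18): 36·t ≡ 12 − 30 = -18 (mod 18).
    Divide the congruence (and modulus) by g = 18: 2·t ≡ -1 (mod 1).
    Modulo 1 every t works; take t = 0.
    Then x = 30 + 36·0 = 30, valid modulo lcm(36, 18) = 36: x ≡ 30 (mod 36).
Verify: 30 mod 12 = 6, 30 mod 9 = 3, 30 mod 18 = 12.

x ≡ 30 (mod 36).


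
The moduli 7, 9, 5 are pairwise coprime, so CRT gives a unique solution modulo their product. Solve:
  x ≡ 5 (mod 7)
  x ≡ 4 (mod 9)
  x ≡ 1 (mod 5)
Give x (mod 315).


Moduli 7, 9, 5 are pairwise coprime; by CRT there is a unique solution modulo M = 7 · 9 · 5 = 315.
Solve pairwise, accumulating the modulus:
  Start with x ≡ 5 (mod 7).
  Combine with x ≡ 4 (mod 9): since gcd(7, 9) = 1, we get a unique residue mod 63.
    Write x = 5 + 7·t and substitute into x ≡ 4 (mod 9): 7·t ≡ 4 − 5 = -1 (mod 9).
    Reduce coefficients mod 9: 7·t ≡ 8 (mod 9).
    The inverse of 7 mod 9 is 4 (since 7·4 = 28 = 3·9 + 1), so t ≡ 4·8 = 32 ≡ 5 (mod 9).
    Then x = 5 + 7·5 = 40, valid modulo lcm(7, 9) = 63: x ≡ 40 (mod 63).
  Combine with x ≡ 1 (mod 5): since gcd(63, 5) = 1, we get a unique residue mod 315.
    Write x = 40 + 63·t and substitute into x ≡ 1 (mod 5): 63·t ≡ 1 − 40 = -39 (mod 5).
    Reduce coefficients mod 5: 3·t ≡ 1 (mod 5).
    The inverse of 3 mod 5 is 2 (since 3·2 = 6 = 1·5 + 1), so t ≡ 2·1 = 2 ≡ 2 (mod 5).
    Then x = 40 + 63·2 = 166, valid modulo lcm(63, 5) = 315: x ≡ 166 (mod 315).
Verify: 166 mod 7 = 5 ✓, 166 mod 9 = 4 ✓, 166 mod 5 = 1 ✓.

x ≡ 166 (mod 315).


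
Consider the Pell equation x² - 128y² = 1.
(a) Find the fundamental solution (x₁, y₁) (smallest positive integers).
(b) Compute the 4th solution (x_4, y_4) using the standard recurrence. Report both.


Step 1: Find the fundamental solution (x₁, y₁) of x² - 128y² = 1.
  Expand √128 as a continued fraction. a₀ = ⌊√128⌋ = 11; iterate m_{k+1} = d_k·a_k − m_k, d_{k+1} = (128 − m_{k+1}²)/d_k, a_{k+1} = ⌊(a₀ + m_{k+1})/d_{k+1}⌋ (starting m₀ = 0, d₀ = 1), with convergents p_k = a_k·p_{k-1} + p_{k-2}, q_k = a_k·q_{k-1} + q_{k-2} (p₋₁ = 1, q₋₁ = 0):
  k = 0: a₀ = 11; p₀/q₀ = 11/1; p₀² − 128·q₀² = 121 − 128 = -7.
  k = 1: m = 11, d = 7, a = ⌊(11 + 11)/7⌋ = 3; p/q = (3·11 + 1)/(3·1 + 0) = 34/3; p² − 128·q² = 1156 − 1152 = 4.
  k = 2: m = 10, d = 4, a = ⌊(11 + 10)/4⌋ = 5; p/q = (5·34 + 11)/(5·3 + 1) = 181/16; p² − 128·q² = 32761 − 32768 = -7.
  k = 3: m = 10, d = 7, a = ⌊(11 + 10)/7⌋ = 3; p/q = (3·181 + 34)/(3·16 + 3) = 577/51; p² − 128·q² = 332929 − 332928 = 1.
  The first convergent with p² − 128·q² = 1 gives the fundamental solution (x₁, y₁) = (577, 51).
Step 2: Apply the recurrence (x_{n+1}, y_{n+1}) = (x₁x_n + 128y₁y_n, x₁y_n + y₁x_n) repeatedly.
  From (x_1, y_1) = (577, 51): x_2 = 577·577 + 128·51·51 = 665857; y_2 = 577·51 + 51·577 = 58854.
  From (x_2, y_2) = (665857, 58854): x_3 = 577·665857 + 128·51·58854 = 768398401; y_3 = 577·58854 + 51·665857 = 67917465.
  From (x_3, y_3) = (768398401, 67917465): x_4 = 577·768398401 + 128·51·67917465 = 886731088897; y_4 = 577·67917465 + 51·768398401 = 78376695756.
Step 3: Verify x_4² - 128·y_4² = 786292024016459316676609 - 786292024016459316676608 = 1 (should be 1). ✓

(x_1, y_1) = (577, 51); (x_4, y_4) = (886731088897, 78376695756).


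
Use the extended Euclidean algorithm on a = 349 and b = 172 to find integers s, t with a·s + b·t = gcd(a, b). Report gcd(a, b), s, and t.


Euclidean algorithm on (349, 172) — divide until remainder is 0:
  349 = 2 · 172 + 5
  172 = 34 · 5 + 2
  5 = 2 · 2 + 1
  2 = 2 · 1 + 0
gcd(349, 172) = 1.
Track Bezout coefficients alongside the remainders: start with r₀ = 349 = a·1 + b·0 (s = 1, t = 0) and r₁ = 172 = a·0 + b·1 (s = 0, t = 1); each new remainder r_{k+1} = r_{k-1} − q_k·r_k inherits s_{k+1} = s_{k-1} − q_k·s_k, t_{k+1} = t_{k-1} − q_k·t_k, so r_k = a·s_k + b·t_k at every step:
  q = 2: r = 5, s = 1 − 2·0 = 1, t = 0 − 2·1 = -2  (check: 349·1 + 172·(-2) = 5)
  q = 34: r = 2, s = 0 − 34·1 = -34, t = 1 − 34·(-2) = 69  (check: 349·(-34) + 172·69 = 2)
  q = 2: r = 1, s = 1 − 2·(-34) = 69, t = -2 − 2·69 = -140  (check: 349·69 + 172·(-140) = 1)
The row with r = 1 (the gcd) gives the Bezout coefficients s = 69, t = -140.
Result: 349 · (69) + 172 · (-140) = 1.

gcd(349, 172) = 1; s = 69, t = -140 (check: 349·69 + 172·(-140) = 1).


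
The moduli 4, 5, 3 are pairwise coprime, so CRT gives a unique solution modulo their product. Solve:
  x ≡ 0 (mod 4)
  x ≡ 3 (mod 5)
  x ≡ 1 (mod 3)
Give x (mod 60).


Moduli 4, 5, 3 are pairwise coprime; by CRT there is a unique solution modulo M = 4 · 5 · 3 = 60.
Solve pairwise, accumulating the modulus:
  Start with x ≡ 0 (mod 4).
  Combine with x ≡ 3 (mod 5): since gcd(4, 5) = 1, we get a unique residue mod 20.
    Write x = 0 + 4·t and substitute into x ≡ 3 (mod 5): 4·t ≡ 3 − 0 = 3 (mod 5).
    The inverse of 4 mod 5 is 4 (since 4·4 = 16 = 3·5 + 1), so t ≡ 4·3 = 12 ≡ 2 (mod 5).
    Then x = 0 + 4·2 = 8, valid modulo lcm(4, 5) = 20: x ≡ 8 (mod 20).
  Combine with x ≡ 1 (mod 3): since gcd(20, 3) = 1, we get a unique residue mod 60.
    Write x = 8 + 20·t and substitute into x ≡ 1 (mod 3): 20·t ≡ 1 − 8 = -7 (mod 3).
    Reduce coefficients mod 3: 2·t ≡ 2 (mod 3).
    The inverse of 2 mod 3 is 2 (since 2·2 = 4 = 1·3 + 1), so t ≡ 2·2 = 4 ≡ 1 (mod 3).
    Then x = 8 + 20·1 = 28, valid modulo lcm(20, 3) = 60: x ≡ 28 (mod 60).
Verify: 28 mod 4 = 0 ✓, 28 mod 5 = 3 ✓, 28 mod 3 = 1 ✓.

x ≡ 28 (mod 60).


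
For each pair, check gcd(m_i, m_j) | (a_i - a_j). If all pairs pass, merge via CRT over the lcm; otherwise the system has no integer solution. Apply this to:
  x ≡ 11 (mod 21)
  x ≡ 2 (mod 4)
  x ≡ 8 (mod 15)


Moduli 21, 4, 15 are not pairwise coprime, so CRT works modulo lcm(m_i) when all pairwise compatibility conditions hold.
Pairwise compatibility: gcd(m_i, m_j) must divide a_i - a_j for every pair.
Merge one congruence at a time:
  Start: x ≡ 11 (mod 21).
  Combine with x ≡ 2 (mod 4): gcd(21, 4) = 1; 2 - 11 = -9, which IS divisible by 1, so compatible.
    Write x = 11 + 21·t and substitute into x ≡ 2 (mod 4): 21·t ≡ 2 − 11 = -9 (mod 4).
    Reduce coefficients mod 4: 1·t ≡ 3 (mod 4).
    So t ≡ 3 (mod 4).
    Then x = 11 + 21·3 = 74, valid modulo lcm(21, 4) = 84: x ≡ 74 (mod 84).
  Combine with x ≡ 8 (mod 15): gcd(84, 15) = 3; 8 - 74 = -66, which IS divisible by 3, so compatible.
    Write x = 74 + 84·t and substitute into x ≡ 8 (mod 15): 84·t ≡ 8 − 74 = -66 (mod 15).
    Divide the congruence (and modulus) by g = 3: 28·t ≡ -22 (mod 5).
    Reduce coefficients mod 5: 3·t ≡ 3 (mod 5).
    The inverse of 3 mod 5 is 2 (since 3·2 = 6 = 1·5 + 1), so t ≡ 2·3 = 6 ≡ 1 (mod 5).
    Then x = 74 + 84·1 = 158, valid modulo lcm(84, 15) = 420: x ≡ 158 (mod 420).
Verify: 158 mod 21 = 11, 158 mod 4 = 2, 158 mod 15 = 8.

x ≡ 158 (mod 420).


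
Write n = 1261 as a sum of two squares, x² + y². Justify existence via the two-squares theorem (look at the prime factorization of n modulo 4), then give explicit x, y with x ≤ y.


Step 1: Factor n = 1261 = 13 · 97.
Step 2: Check the mod-4 condition on each prime factor: 13 ≡ 1 (mod 4), exponent 1; 97 ≡ 1 (mod 4), exponent 1.
All primes ≡ 3 (mod 4) appear to even exponent (or don't appear), so by the two-squares theorem n IS expressible as a sum of two squares.
Step 3: Build a representation. Here n = 13 · 97 is a product of primes ≡ 1 (mod 4). Each prime p ≡ 1 (mod 4) is itself a sum of two squares; find a² by testing p − a² for a perfect square:
  13: 13 − 1² = 12, 13 − 2² = 9 = 3² ⇒ 13 = 2² + 3².
  97: 97 − 1² = 96, 97 − 2² = 93, 97 − 3² = 88, 97 − 4² = 81 = 9² ⇒ 97 = 4² + 9².
  Combine using the Brahmagupta–Fibonacci identity (a² + b²)(c² + d²) = (ac − bd)² + (ad + bc)² = (ac + bd)² + (ad − bc)²:
  13 · 97 = 1261: from (2² + 3²)(4² + 9²), take (2·4 − 3·9, 2·9 + 3·4) = (8 − 27, 18 + 12) = (-19, 30); dropping signs (only squares matter) gives (19, 30); check 19² + 30² = 361 + 900 = 1261 ✓.
Step 4: Order so x ≤ y and verify: 19² + 30² = 361 + 900 = 1261 = n. ✓

n = 1261 = 19² + 30² (one valid representation with x ≤ y).


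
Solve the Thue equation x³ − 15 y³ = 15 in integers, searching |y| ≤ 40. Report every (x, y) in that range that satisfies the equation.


The equation is x³ - 15y³ = 15. For fixed y, x³ = 15·y³ + 15, so a solution requires the RHS to be a perfect cube.
Strategy: iterate y from -40 to 40, compute RHS = 15·y³ + 15, and check whether it is a (positive or negative) perfect cube.
Check small values of y:
  y = 0: RHS = 15 is not a perfect cube.
  y = 1: RHS = 30 is not a perfect cube.
  y = -1: RHS = 0 = (0)³ ⇒ x = 0 works.
  y = 2: RHS = 135 is not a perfect cube.
  y = -2: RHS = -105 is not a perfect cube.
  y = 3: RHS = 420 is not a perfect cube.
  y = -3: RHS = -390 is not a perfect cube.
Continuing the search up to |y| = 40 finds no further solutions beyond those listed.
Collected solutions: (0, -1).

Solutions (with |y| ≤ 40): (0, -1).


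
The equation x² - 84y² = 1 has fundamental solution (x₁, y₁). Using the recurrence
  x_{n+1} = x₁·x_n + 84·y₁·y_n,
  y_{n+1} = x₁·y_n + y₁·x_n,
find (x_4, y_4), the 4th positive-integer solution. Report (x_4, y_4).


Step 1: Find the fundamental solution (x₁, y₁) of x² - 84y² = 1.
  Expand √84 as a continued fraction. a₀ = ⌊√84⌋ = 9; iterate m_{k+1} = d_k·a_k − m_k, d_{k+1} = (84 − m_{k+1}²)/d_k, a_{k+1} = ⌊(a₀ + m_{k+1})/d_{k+1}⌋ (starting m₀ = 0, d₀ = 1), with convergents p_k = a_k·p_{k-1} + p_{k-2}, q_k = a_k·q_{k-1} + q_{k-2} (p₋₁ = 1, q₋₁ = 0):
  k = 0: a₀ = 9; p₀/q₀ = 9/1; p₀² − 84·q₀² = 81 − 84 = -3.
  k = 1: m = 9, d = 3, a = ⌊(9 + 9)/3⌋ = 6; p/q = (6·9 + 1)/(6·1 + 0) = 55/6; p² − 84·q² = 3025 − 3024 = 1.
  The first convergent with p² − 84·q² = 1 gives the fundamental solution (x₁, y₁) = (55, 6).
Step 2: Apply the recurrence (x_{n+1}, y_{n+1}) = (x₁x_n + 84y₁y_n, x₁y_n + y₁x_n) repeatedly.
  From (x_1, y_1) = (55, 6): x_2 = 55·55 + 84·6·6 = 6049; y_2 = 55·6 + 6·55 = 660.
  From (x_2, y_2) = (6049, 660): x_3 = 55·6049 + 84·6·660 = 665335; y_3 = 55·660 + 6·6049 = 72594.
  From (x_3, y_3) = (665335, 72594): x_4 = 55·665335 + 84·6·72594 = 73180801; y_4 = 55·72594 + 6·665335 = 7984680.
Step 3: Verify x_4² - 84·y_4² = 5355429635001601 - 5355429635001600 = 1 (should be 1). ✓

(x_1, y_1) = (55, 6); (x_4, y_4) = (73180801, 7984680).
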